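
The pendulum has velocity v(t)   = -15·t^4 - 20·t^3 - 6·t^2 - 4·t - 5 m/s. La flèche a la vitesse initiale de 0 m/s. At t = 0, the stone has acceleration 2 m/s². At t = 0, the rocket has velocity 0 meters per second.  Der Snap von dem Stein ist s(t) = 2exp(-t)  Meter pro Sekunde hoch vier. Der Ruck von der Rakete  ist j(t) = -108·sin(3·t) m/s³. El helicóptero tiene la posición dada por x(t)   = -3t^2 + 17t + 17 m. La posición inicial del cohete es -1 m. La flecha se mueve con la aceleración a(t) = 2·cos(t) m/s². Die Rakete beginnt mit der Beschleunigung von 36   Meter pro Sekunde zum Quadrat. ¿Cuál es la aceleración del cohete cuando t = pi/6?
Partiendo de la sacudida j(t) = -108·sin(3·t), tomamos 1 antiderivada. La antiderivada de la sacudida es la aceleración. Usando a(0) = 36, obtenemos a(t) = 36·cos(3·t). De la ecuación de la aceleración a(t) = 36·cos(3·t), sustituimos t = pi/6 para obtener a = 0.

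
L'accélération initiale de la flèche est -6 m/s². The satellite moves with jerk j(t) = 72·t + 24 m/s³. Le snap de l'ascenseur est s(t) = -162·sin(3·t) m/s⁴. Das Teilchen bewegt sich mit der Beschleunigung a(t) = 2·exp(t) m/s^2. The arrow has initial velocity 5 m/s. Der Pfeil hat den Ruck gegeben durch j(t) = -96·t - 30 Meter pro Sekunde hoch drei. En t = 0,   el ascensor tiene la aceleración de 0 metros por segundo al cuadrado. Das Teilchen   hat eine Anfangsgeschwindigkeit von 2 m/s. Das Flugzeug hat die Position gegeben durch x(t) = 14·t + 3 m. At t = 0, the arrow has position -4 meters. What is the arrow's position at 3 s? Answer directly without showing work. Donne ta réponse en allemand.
x(3) = -475.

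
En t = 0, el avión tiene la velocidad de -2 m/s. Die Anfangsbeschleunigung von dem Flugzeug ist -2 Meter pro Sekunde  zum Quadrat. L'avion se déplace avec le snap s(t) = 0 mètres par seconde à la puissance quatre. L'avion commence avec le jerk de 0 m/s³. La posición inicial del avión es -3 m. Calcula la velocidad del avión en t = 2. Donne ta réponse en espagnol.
Partiendo del snap s(t) = 0, tomamos 3 integrales. La integral del snap, con j(0) = 0, da la sacudida: j(t) = 0. La integral de la sacudida, con a(0) = -2, da la aceleración: a(t) = -2. Integrando la aceleración y usando la condición inicial v(0) = -2, obtenemos v(t) = -2·t - 2. Usando v(t) = -2·t - 2 y sustituyendo t = 2, encontramos v = -6.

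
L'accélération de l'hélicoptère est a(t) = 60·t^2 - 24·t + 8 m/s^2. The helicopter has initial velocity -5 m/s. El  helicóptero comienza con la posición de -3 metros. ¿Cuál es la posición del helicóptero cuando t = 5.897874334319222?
Necesitamos integrar nuestra ecuación de la aceleración a(t) = 60·t^2 - 24·t + 8 2 veces. Tomando ∫a(t)dt y aplicando v(0) = -5, encontramos v(t) = 20·t^3 - 12·t^2 + 8·t - 5. Integrando la velocidad y usando la condición inicial x(0) = -3, obtenemos x(t) = 5·t^4 - 4·t^3 + 4·t^2 - 5·t - 3. De la ecuación de la posición x(t) = 5·t^4 - 4·t^3 + 4·t^2 - 5·t - 3, sustituimos t = 5.897874334319222 para obtener x = 5335.97580383392.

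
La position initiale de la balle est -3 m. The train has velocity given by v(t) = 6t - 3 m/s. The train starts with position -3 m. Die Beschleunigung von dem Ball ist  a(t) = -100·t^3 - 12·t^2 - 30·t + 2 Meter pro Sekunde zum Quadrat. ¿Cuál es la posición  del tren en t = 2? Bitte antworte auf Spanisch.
Partiendo de la velocidad v(t) = 6·t - 3, tomamos 1 antiderivada. Tomando ∫v(t)dt y aplicando x(0) = -3, encontramos x(t) = 3·t^2 - 3·t - 3. De la ecuación de la posición x(t) = 3·t^2 - 3·t - 3, sustituimos t = 2 para obtener x = 3.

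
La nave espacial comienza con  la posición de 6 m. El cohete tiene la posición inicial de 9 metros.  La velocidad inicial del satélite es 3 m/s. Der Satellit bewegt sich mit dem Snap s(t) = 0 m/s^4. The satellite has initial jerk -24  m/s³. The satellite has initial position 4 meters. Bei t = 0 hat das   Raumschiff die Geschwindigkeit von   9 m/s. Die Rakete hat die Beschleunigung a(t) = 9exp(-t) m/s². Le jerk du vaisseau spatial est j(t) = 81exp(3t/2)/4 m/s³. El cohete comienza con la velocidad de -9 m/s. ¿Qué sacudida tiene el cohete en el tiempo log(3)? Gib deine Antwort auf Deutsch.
Wir müssen unsere Gleichung für die Beschleunigung a(t) = 9·exp(-t) 1-mal ableiten. Die Ableitung von der Beschleunigung ergibt den Ruck: j(t) = -9·exp(-t). Wir haben den Ruck j(t) = -9·exp(-t). Durch Einsetzen von t = log(3): j(log(3)) = -3.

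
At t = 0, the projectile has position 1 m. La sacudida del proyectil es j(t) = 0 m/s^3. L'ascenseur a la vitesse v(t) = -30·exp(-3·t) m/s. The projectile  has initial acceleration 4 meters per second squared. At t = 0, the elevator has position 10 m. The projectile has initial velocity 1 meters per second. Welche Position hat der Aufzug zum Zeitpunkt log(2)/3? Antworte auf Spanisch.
Necesitamos integrar nuestra ecuación de la velocidad v(t) = -30·exp(-3·t) 1 vez. La antiderivada de la velocidad, con x(0) = 10, da la posición: x(t) = 10·exp(-3·t). Usando x(t) = 10·exp(-3·t) y sustituyendo t = log(2)/3, encontramos x = 5.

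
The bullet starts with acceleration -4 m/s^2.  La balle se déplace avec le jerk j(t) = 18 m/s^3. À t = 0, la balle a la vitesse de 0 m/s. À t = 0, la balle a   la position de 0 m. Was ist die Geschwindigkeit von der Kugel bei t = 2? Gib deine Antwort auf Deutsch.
Wir müssen unsere Gleichung für den Ruck j(t) = 18 2-mal integrieren. Durch Integration von dem Ruck und Verwendung der Anfangsbedingung a(0) = -4, erhalten wir a(t) = 18·t - 4. Die Stammfunktion von der Beschleunigung, mit v(0) = 0, ergibt die Geschwindigkeit: v(t) = t·(9·t - 4). Aus der Gleichung für die Geschwindigkeit v(t) = t·(9·t - 4), setzen wir t = 2 ein und erhalten v = 28.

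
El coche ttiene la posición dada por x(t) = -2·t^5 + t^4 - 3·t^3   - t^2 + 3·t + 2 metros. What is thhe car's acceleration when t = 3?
Starting from position x(t) = -2·t^5 + t^4 - 3·t^3 - t^2 + 3·t + 2, we take 2 derivatives. The derivative of position gives velocity: v(t) = -10·t^4 + 4·t^3 - 9·t^2 - 2·t + 3. The derivative of velocity gives acceleration: a(t) = -40·t^3 + 12·t^2 - 18·t - 2. From the given acceleration equation a(t) = -40·t^3 + 12·t^2 - 18·t - 2, we substitute t = 3 to get a = -1028.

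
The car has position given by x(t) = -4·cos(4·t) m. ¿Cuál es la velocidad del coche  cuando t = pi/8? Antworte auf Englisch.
To solve this, we need to take 1 derivative of our position equation x(t) = -4·cos(4·t). Differentiating position, we get velocity: v(t) = 16·sin(4·t). We have velocity v(t) = 16·sin(4·t). Substituting t = pi/8: v(pi/8) = 16.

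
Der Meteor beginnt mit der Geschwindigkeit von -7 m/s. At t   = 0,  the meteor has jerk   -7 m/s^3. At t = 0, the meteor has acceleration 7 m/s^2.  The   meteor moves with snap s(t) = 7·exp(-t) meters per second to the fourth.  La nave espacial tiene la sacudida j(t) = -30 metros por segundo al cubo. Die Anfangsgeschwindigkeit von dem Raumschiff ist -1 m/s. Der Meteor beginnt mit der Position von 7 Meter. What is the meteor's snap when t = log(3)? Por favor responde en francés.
Nous avons le snap s(t) = 7·exp(-t). En substituant t = log(3): s(log(3)) = 7/3.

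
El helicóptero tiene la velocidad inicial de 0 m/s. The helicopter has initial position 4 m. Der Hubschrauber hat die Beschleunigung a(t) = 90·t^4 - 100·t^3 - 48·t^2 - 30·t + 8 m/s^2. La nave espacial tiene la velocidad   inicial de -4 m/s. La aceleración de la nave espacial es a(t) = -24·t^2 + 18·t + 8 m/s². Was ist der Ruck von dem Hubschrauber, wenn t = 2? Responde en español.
Partiendo de la aceleración a(t) = 90·t^4 - 100·t^3 - 48·t^2 - 30·t + 8, tomamos 1 derivada. La derivada de la aceleración da la sacudida: j(t) = 360·t^3 - 300·t^2 - 96·t - 30. Tenemos la sacudida j(t) = 360·t^3 - 300·t^2 - 96·t - 30. Sustituyendo t = 2: j(2) = 1458.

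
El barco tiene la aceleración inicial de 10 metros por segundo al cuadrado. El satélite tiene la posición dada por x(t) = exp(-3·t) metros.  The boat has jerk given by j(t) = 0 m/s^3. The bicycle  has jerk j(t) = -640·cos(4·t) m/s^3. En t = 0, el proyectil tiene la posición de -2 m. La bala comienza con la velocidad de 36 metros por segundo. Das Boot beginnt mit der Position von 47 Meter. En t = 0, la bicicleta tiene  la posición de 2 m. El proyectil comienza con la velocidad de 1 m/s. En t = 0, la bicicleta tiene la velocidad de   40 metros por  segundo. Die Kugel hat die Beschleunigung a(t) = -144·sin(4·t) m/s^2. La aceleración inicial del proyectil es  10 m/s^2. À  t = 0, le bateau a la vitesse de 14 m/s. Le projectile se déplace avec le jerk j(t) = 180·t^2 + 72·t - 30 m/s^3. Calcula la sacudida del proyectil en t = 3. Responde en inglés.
From the given jerk equation j(t) = 180·t^2 + 72·t - 30, we substitute t = 3 to get j = 1806.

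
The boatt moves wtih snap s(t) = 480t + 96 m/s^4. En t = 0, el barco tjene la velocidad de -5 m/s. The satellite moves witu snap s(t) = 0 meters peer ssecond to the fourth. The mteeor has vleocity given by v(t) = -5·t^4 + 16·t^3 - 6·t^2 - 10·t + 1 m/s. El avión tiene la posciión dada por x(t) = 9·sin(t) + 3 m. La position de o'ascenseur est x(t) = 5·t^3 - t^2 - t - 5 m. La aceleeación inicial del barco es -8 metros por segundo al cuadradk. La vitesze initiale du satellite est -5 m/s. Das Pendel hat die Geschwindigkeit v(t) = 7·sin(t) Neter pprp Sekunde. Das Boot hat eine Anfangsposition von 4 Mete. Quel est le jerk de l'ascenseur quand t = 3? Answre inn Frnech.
Pour résoudre ceci, nous devons prendre 3 dérivées de notre équation de la position x(t) = 5·t^3 - t^2 - t - 5. En dérivant la position, nous obtenons la vitesse: v(t) = 15·t^2 - 2·t - 1. La dérivée de la vitesse donne l'accélération: a(t) = 30·t - 2. En dérivant l'accélération, nous obtenons le jerk: j(t) = 30. En utilisant j(t) = 30 et en substituant t = 3, nous trouvons j = 30.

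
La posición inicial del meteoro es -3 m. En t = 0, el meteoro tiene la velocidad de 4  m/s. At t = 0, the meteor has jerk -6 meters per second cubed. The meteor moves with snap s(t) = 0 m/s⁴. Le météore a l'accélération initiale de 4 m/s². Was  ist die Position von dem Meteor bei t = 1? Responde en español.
Partiendo del snap s(t) = 0, tomamos 4 integrales. La integral del snap es la sacudida. Usando j(0) = -6, obtenemos j(t) = -6. La integral de la sacudida es la aceleración. Usando a(0) = 4, obtenemos a(t) = 4 - 6·t. Integrando la aceleración y usando la condición inicial v(0) = 4, obtenemos v(t) = -3·t^2 + 4·t + 4. La integral de la velocidad, con x(0) = -3, da la posición: x(t) = -t^3 + 2·t^2 + 4·t - 3. Usando x(t) = -t^3 + 2·t^2 + 4·t - 3 y sustituyendo t = 1, encontramos x = 2.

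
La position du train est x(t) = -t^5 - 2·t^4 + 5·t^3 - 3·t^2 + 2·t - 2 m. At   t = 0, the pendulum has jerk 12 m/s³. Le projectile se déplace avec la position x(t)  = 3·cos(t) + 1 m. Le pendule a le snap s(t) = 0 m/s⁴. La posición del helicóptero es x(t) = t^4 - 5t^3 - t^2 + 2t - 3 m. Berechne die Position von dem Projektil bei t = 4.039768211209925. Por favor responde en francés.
De l'équation de la position x(t) = 3·cos(t) + 1, nous substituons t = 4.039768211209925 pour obtenir x = -0.869114203240916.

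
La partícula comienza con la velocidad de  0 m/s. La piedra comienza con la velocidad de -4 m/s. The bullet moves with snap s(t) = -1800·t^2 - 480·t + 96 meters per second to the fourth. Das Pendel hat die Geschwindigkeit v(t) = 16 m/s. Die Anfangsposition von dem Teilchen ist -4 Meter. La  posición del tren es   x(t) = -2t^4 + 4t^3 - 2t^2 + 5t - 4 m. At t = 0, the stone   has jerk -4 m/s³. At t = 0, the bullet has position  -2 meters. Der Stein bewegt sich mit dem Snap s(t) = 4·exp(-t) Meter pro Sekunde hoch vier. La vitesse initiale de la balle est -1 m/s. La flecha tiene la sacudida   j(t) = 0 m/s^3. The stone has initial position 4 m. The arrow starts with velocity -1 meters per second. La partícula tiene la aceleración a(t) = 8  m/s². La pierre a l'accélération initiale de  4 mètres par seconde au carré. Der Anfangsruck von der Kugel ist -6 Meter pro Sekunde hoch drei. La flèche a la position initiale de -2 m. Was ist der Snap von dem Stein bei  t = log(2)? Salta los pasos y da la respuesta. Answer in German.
s(log(2)) = 2.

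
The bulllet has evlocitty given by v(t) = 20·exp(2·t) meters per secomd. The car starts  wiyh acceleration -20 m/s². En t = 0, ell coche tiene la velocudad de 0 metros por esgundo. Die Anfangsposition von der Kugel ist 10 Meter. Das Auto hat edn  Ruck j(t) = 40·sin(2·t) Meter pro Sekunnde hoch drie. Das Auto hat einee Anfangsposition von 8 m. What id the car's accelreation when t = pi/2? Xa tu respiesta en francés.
En partant du jerk j(t) = 40·sin(2·t), nous prenons 1 primitive. En intégrant le jerk et en utilisant la condition initiale a(0) = -20, nous obtenons a(t) = -20·cos(2·t). Nous avons l'accélération a(t) = -20·cos(2·t). En substituant t = pi/2: a(pi/2) = 20.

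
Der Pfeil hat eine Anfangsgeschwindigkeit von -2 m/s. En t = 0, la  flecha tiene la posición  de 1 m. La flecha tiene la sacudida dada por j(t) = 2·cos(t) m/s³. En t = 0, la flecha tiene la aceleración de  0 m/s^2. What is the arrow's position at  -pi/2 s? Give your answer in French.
Nous devons trouver l'intégrale de notre équation du jerk j(t) = 2·cos(t) 3 fois. En intégrant le jerk et en utilisant la condition initiale a(0) = 0, nous obtenons a(t) = 2·sin(t). En intégrant l'accélération et en utilisant la condition initiale v(0) = -2, nous obtenons v(t) = -2·cos(t). La primitive de la vitesse est la position. En utilisant x(0) = 1, nous obtenons x(t) = 1 - 2·sin(t). De l'équation de la position x(t) = 1 - 2·sin(t), nous substituons t = -pi/2 pour obtenir x = 3.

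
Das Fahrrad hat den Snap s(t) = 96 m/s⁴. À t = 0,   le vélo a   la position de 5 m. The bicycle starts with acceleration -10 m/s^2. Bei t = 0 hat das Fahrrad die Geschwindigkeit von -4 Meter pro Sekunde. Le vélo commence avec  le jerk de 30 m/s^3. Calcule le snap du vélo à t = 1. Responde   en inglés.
We have snap s(t) = 96. Substituting t = 1: s(1) = 96.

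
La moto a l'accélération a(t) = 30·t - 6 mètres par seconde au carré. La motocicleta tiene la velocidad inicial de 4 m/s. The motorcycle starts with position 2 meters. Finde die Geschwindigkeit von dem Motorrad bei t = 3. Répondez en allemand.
Wir müssen die Stammfunktion unserer Gleichung für die Beschleunigung a(t) = 30·t - 6 1-mal finden. Die Stammfunktion von der Beschleunigung, mit v(0) = 4, ergibt die Geschwindigkeit: v(t) = 15·t^2 - 6·t + 4. Mit v(t) = 15·t^2 - 6·t + 4 und Einsetzen von t = 3, finden wir v = 121.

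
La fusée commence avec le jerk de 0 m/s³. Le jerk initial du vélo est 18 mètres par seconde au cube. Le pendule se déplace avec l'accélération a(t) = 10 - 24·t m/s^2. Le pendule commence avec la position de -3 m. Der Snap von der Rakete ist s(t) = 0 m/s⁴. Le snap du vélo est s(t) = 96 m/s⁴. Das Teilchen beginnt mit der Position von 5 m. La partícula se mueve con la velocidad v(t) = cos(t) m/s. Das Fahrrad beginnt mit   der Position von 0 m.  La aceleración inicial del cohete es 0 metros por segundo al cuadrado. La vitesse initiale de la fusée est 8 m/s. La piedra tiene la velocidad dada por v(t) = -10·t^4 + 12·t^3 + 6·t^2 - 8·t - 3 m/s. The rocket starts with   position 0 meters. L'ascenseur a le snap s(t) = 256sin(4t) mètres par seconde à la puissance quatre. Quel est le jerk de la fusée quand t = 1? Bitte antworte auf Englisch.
To find the answer, we compute 1 integral of s(t) = 0. Finding the antiderivative of s(t) and using j(0) = 0: j(t) = 0. We have jerk j(t) = 0. Substituting t = 1: j(1) = 0.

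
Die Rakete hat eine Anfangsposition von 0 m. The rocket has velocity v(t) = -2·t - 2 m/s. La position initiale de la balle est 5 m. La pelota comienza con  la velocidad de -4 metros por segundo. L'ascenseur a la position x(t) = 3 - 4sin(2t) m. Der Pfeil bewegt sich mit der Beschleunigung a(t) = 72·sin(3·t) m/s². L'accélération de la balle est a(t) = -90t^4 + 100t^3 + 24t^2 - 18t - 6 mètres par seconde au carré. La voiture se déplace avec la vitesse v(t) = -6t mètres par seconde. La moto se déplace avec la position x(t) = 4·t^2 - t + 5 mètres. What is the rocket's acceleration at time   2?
We must differentiate our velocity equation v(t) = -2·t - 2 1 time. Taking d/dt of v(t), we find a(t) = -2. We have acceleration a(t) = -2. Substituting t = 2: a(2) = -2.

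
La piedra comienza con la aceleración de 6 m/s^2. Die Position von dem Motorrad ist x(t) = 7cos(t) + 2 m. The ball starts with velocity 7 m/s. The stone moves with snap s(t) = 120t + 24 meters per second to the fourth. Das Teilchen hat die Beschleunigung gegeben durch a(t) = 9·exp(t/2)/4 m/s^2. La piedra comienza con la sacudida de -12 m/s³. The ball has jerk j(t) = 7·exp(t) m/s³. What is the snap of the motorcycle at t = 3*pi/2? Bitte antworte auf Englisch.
To solve this, we need to take 4 derivatives of our position equation x(t) = 7·cos(t) + 2. Taking d/dt of x(t), we find v(t) = -7·sin(t). Taking d/dt of v(t), we find a(t) = -7·cos(t). Taking d/dt of a(t), we find j(t) = 7·sin(t). Taking d/dt of j(t), we find s(t) = 7·cos(t). Using s(t) = 7·cos(t) and substituting t = 3*pi/2, we find s = 0.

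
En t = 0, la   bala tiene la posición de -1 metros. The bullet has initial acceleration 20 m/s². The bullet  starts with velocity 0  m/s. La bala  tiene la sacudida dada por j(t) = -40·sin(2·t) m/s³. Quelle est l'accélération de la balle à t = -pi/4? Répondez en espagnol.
Necesitamos integrar nuestra ecuación de la sacudida j(t) = -40·sin(2·t) 1 vez. La antiderivada de la sacudida, con a(0) = 20, da la aceleración: a(t) = 20·cos(2·t). Tenemos la aceleración a(t) = 20·cos(2·t). Sustituyendo t = -pi/4: a(-pi/4) = 0.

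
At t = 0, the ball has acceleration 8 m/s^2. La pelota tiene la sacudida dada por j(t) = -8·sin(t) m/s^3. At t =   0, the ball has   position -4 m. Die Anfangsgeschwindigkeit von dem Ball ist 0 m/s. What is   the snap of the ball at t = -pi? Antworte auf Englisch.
We must differentiate our jerk equation j(t) = -8·sin(t) 1 time. Taking d/dt of j(t), we find s(t) = -8·cos(t). We have snap s(t) = -8·cos(t). Substituting t = -pi: s(-pi) = 8.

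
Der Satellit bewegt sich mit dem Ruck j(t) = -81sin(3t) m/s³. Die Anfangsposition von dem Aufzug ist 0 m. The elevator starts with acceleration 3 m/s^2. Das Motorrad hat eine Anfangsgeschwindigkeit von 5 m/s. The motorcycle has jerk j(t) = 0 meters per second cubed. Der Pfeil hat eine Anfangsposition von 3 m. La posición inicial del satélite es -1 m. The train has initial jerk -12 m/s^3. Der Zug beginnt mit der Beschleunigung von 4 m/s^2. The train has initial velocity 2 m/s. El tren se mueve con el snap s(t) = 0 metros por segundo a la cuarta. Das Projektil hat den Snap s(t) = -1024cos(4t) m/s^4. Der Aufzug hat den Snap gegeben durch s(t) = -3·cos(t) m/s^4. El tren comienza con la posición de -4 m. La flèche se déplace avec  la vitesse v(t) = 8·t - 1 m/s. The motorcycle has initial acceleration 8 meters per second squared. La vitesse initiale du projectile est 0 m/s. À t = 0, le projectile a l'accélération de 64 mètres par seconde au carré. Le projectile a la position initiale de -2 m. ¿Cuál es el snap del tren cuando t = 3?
Tenemos el snap s(t) = 0. Sustituyendo t = 3: s(3) = 0.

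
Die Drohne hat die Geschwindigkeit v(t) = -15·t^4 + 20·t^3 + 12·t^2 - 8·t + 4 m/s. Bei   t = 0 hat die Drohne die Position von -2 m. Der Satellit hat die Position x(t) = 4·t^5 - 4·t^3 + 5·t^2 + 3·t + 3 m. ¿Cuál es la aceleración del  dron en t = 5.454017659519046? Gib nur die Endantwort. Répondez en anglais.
a(5.454017659519046) = -7826.53861287533.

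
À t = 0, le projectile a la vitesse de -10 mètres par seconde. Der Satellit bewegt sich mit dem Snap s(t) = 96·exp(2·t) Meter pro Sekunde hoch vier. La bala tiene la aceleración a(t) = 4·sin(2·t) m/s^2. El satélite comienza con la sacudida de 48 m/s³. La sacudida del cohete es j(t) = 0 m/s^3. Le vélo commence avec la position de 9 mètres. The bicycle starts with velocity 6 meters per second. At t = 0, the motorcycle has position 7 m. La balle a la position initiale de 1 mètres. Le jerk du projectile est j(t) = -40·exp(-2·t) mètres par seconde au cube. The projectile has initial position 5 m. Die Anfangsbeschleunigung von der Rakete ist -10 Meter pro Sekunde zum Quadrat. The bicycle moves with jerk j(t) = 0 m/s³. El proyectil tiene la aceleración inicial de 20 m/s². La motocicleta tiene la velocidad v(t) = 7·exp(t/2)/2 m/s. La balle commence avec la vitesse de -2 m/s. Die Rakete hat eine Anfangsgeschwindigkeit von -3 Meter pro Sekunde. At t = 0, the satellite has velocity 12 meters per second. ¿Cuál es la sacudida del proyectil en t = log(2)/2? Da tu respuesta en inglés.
Using j(t) = -40·exp(-2·t) and substituting t = log(2)/2, we find j = -20.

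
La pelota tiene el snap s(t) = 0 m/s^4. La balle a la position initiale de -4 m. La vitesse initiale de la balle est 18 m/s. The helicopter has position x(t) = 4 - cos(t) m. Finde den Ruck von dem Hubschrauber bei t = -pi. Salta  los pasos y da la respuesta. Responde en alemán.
Der Ruck bei t = -pi ist j = 0.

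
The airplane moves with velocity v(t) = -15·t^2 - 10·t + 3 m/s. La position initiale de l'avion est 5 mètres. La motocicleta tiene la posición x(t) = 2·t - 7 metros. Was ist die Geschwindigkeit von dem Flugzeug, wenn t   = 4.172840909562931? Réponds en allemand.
Wir haben die Geschwindigkeit v(t) = -15·t^2 - 10·t + 3. Durch Einsetzen von t = 4.172840909562931: v(4.172840909562931) = -299.917427943459.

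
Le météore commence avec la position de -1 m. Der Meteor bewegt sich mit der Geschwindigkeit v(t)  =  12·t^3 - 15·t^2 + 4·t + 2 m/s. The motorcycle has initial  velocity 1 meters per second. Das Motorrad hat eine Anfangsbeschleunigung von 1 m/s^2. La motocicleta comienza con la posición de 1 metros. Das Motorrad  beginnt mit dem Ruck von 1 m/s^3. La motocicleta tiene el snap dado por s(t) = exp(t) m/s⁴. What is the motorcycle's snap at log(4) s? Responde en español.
De la ecuación del snap s(t) = exp(t), sustituimos t = log(4) para obtener s = 4.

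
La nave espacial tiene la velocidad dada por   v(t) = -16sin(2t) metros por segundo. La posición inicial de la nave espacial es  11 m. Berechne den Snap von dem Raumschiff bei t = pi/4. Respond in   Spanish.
Para resolver esto, necesitamos tomar 3 derivadas de nuestra ecuación de la velocidad v(t) = -16·sin(2·t). La derivada de la velocidad da la aceleración: a(t) = -32·cos(2·t). Tomando d/dt de a(t), encontramos j(t) = 64·sin(2·t). Tomando d/dt de j(t), encontramos s(t) = 128·cos(2·t). De la ecuación del snap s(t) = 128·cos(2·t), sustituimos t = pi/4 para obtener s = 0.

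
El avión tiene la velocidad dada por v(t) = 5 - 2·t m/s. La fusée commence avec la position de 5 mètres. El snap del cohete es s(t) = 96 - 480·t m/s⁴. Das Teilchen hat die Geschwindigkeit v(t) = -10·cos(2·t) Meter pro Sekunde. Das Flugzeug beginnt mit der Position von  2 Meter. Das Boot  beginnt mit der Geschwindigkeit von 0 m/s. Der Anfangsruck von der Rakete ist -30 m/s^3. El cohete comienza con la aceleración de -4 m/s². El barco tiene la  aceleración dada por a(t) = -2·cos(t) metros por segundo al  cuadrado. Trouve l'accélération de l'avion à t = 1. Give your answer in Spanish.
Debemos derivar nuestra ecuación de la velocidad v(t) = 5 - 2·t 1 vez. Tomando d/dt de v(t), encontramos a(t) = -2. Usando a(t) = -2 y sustituyendo t = 1, encontramos a = -2.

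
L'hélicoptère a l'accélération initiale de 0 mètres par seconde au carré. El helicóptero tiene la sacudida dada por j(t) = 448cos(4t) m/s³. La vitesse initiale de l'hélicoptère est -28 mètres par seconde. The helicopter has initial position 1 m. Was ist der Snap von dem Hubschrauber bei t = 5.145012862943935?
Wir müssen unsere Gleichung für den Ruck j(t) = 448·cos(4·t) 1-mal ableiten. Durch Ableiten von dem Ruck erhalten wir den Snap: s(t) = -1792·sin(4·t). Wir haben den Snap s(t) = -1792·sin(4·t). Durch Einsetzen von t = 5.145012862943935: s(5.145012862943935) = -1769.19708865825.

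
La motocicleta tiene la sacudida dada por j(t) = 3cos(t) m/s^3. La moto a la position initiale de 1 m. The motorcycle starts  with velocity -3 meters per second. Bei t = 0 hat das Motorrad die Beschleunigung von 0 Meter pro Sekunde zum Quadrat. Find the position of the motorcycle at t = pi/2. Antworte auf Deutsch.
Wir müssen unsere Gleichung für den Ruck j(t) = 3·cos(t) 3-mal integrieren. Mit ∫j(t)dt und Anwendung von a(0) = 0, finden wir a(t) = 3·sin(t). Das Integral von der Beschleunigung ist die Geschwindigkeit. Mit v(0) = -3 erhalten wir v(t) = -3·cos(t). Durch Integration von der Geschwindigkeit und Verwendung der Anfangsbedingung x(0) = 1, erhalten wir x(t) = 1 - 3·sin(t). Mit x(t) = 1 - 3·sin(t) und Einsetzen von t = pi/2, finden wir x = -2.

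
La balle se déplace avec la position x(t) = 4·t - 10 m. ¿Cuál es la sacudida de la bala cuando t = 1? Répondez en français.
En partant de la position x(t) = 4·t - 10, nous prenons 3 dérivées. En prenant d/dt de x(t), nous trouvons v(t) = 4. En prenant d/dt de v(t), nous trouvons a(t) = 0. En prenant d/dt de a(t), nous trouvons j(t) = 0. De l'équation du jerk j(t) = 0, nous substituons t = 1 pour obtenir j = 0.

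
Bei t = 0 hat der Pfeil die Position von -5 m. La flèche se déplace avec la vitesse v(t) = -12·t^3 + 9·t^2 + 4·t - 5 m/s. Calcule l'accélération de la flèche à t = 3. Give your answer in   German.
Um dies zu lösen, müssen wir 1 Ableitung unserer Gleichung für die Geschwindigkeit v(t) = -12·t^3 + 9·t^2 + 4·t - 5 nehmen. Die Ableitung von der Geschwindigkeit ergibt die Beschleunigung: a(t) = -36·t^2 + 18·t + 4. Wir haben die Beschleunigung a(t) = -36·t^2 + 18·t + 4. Durch Einsetzen von t = 3: a(3) = -266.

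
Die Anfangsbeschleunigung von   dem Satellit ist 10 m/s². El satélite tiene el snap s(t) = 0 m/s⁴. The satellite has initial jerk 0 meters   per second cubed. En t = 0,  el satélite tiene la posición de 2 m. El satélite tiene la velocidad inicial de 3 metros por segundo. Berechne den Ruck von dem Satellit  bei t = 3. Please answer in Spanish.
Partiendo del snap s(t) = 0, tomamos 1 antiderivada. La integral del snap, con j(0) = 0, da la sacudida: j(t) = 0. Usando j(t) = 0 y sustituyendo t = 3, encontramos j = 0.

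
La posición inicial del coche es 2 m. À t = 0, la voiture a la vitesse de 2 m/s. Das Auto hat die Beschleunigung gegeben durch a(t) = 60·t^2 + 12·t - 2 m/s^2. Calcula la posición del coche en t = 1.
Necesitamos integrar nuestra ecuación de la aceleración a(t) = 60·t^2 + 12·t - 2 2 veces. La antiderivada de la aceleración, con v(0) = 2, da la velocidad: v(t) = 20·t^3 + 6·t^2 - 2·t + 2. La integral de la velocidad es la posición. Usando x(0) = 2, obtenemos x(t) = 5·t^4 + 2·t^3 - t^2 + 2·t + 2. Tenemos la posición x(t) = 5·t^4 + 2·t^3 - t^2 + 2·t + 2. Sustituyendo t = 1: x(1) = 10.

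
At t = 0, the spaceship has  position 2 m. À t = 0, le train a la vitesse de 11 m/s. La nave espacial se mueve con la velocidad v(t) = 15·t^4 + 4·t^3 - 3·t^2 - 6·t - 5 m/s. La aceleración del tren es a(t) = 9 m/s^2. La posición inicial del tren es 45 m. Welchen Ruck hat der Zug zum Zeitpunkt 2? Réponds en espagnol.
Partiendo de la aceleración a(t) = 9, tomamos 1 derivada. La derivada de la aceleración da la sacudida: j(t) = 0. Tenemos la sacudida j(t) = 0. Sustituyendo t = 2: j(2) = 0.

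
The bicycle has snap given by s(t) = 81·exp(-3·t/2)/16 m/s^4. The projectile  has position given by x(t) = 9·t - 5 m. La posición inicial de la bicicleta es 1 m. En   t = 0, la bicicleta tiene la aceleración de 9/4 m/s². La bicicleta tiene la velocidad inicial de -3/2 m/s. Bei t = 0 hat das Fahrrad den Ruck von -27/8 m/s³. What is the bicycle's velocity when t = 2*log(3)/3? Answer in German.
Wir müssen die Stammfunktion unserer Gleichung für den Snap s(t) = 81·exp(-3·t/2)/16 3-mal finden. Durch Integration von dem Snap und Verwendung der Anfangsbedingung j(0) = -27/8, erhalten wir j(t) = -27·exp(-3·t/2)/8. Das Integral von dem Ruck, mit a(0) = 9/4, ergibt die Beschleunigung: a(t) = 9·exp(-3·t/2)/4. Durch Integration von der Beschleunigung und Verwendung der Anfangsbedingung v(0) = -3/2, erhalten wir v(t) = -3·exp(-3·t/2)/2. Mit v(t) = -3·exp(-3·t/2)/2 und Einsetzen von t = 2*log(3)/3, finden wir v = -1/2.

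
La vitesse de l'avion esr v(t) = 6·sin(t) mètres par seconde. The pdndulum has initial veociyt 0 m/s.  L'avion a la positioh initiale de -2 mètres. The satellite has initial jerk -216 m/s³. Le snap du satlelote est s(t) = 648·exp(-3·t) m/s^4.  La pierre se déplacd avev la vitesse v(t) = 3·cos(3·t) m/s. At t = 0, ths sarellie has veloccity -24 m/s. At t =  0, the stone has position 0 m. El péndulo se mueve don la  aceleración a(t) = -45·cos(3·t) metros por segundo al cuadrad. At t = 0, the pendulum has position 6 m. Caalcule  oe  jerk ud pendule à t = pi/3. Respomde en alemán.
Wir müssen unsere Gleichung für die Beschleunigung a(t) = -45·cos(3·t) 1-mal ableiten. Die Ableitung von der Beschleunigung ergibt den Ruck: j(t) = 135·sin(3·t). Mit j(t) = 135·sin(3·t) und Einsetzen von t = pi/3, finden wir j = 0.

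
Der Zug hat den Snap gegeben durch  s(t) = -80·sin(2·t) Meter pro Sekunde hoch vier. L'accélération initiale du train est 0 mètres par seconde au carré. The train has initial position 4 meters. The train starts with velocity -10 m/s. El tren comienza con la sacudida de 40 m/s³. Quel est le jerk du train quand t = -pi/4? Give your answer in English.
Starting from snap s(t) = -80·sin(2·t), we take 1 antiderivative. Finding the antiderivative of s(t) and using j(0) = 40: j(t) = 40·cos(2·t). From the given jerk equation j(t) = 40·cos(2·t), we substitute t = -pi/4 to get j = 0.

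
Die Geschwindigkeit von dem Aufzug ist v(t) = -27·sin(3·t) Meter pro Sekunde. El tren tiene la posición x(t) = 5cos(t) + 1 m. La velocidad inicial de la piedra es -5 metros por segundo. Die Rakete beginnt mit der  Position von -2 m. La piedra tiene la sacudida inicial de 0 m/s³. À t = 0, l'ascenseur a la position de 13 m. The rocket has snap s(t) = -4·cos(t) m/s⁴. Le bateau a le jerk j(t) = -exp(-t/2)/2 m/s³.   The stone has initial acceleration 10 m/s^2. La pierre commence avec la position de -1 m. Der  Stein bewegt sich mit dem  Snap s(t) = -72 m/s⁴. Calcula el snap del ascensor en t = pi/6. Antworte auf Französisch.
En partant de la vitesse v(t) = -27·sin(3·t), nous prenons 3 dérivées. En prenant d/dt de v(t), nous trouvons a(t) = -81·cos(3·t). La dérivée de l'accélération donne le jerk: j(t) = 243·sin(3·t). En prenant d/dt de j(t), nous trouvons s(t) = 729·cos(3·t). De l'équation du snap s(t) = 729·cos(3·t), nous substituons t = pi/6 pour obtenir s = 0.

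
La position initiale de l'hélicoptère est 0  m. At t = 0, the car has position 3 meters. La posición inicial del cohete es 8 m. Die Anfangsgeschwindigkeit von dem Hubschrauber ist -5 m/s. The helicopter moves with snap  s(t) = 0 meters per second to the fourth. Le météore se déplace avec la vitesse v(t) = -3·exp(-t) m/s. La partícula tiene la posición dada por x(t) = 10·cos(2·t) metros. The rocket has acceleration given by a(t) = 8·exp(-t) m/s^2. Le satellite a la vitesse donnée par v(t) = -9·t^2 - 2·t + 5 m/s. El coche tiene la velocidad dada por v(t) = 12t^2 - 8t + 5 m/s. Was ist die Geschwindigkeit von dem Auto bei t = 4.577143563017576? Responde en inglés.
Using v(t) = 12·t^2 - 8·t + 5 and substituting t = 4.577143563017576, we find v = 219.785769853538.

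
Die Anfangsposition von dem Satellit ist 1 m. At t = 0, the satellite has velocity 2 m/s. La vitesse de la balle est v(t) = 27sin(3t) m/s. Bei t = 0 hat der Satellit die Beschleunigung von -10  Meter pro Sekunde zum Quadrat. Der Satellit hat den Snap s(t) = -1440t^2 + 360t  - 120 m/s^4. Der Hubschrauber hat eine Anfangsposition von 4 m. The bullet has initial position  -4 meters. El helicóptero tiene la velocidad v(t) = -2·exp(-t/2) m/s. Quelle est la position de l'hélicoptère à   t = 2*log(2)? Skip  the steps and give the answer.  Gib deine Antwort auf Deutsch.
Bei t = 2*log(2), x = 2.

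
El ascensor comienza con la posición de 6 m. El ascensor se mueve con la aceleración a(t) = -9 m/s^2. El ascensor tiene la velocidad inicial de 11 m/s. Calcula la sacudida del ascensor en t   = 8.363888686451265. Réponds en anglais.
We must differentiate our acceleration equation a(t) = -9 1 time. Differentiating acceleration, we get jerk: j(t) = 0. We have jerk j(t) = 0. Substituting t = 8.363888686451265: j(8.363888686451265) = 0.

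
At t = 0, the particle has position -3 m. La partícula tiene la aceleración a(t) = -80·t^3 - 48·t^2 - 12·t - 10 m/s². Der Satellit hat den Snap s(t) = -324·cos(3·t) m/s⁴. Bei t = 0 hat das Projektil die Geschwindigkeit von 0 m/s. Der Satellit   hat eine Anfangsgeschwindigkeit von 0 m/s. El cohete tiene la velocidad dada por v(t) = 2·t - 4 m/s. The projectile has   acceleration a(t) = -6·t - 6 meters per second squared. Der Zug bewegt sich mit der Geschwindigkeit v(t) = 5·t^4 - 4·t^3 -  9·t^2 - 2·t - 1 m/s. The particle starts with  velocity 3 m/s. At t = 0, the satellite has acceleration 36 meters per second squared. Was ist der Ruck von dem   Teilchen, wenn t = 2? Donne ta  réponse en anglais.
We must differentiate our acceleration equation a(t) = -80·t^3 - 48·t^2 - 12·t - 10 1 time. The derivative of acceleration gives jerk: j(t) = -240·t^2 - 96·t - 12. From the given jerk equation j(t) = -240·t^2 - 96·t - 12, we substitute t = 2 to get j = -1164.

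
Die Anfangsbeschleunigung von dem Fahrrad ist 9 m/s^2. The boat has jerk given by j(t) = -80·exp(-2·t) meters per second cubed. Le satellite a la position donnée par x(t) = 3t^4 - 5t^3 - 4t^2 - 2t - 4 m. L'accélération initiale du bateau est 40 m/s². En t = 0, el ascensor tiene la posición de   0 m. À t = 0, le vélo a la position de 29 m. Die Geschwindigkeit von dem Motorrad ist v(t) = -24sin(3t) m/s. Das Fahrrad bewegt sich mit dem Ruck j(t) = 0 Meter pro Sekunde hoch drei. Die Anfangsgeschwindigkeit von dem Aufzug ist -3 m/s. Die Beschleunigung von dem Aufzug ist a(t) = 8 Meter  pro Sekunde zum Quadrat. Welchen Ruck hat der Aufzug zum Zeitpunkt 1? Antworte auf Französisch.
Pour résoudre ceci, nous devons prendre 1 dérivée de notre équation de l'accélération a(t) = 8. En prenant d/dt de a(t), nous trouvons j(t) = 0. En utilisant j(t) = 0 et en substituant t = 1, nous trouvons j = 0.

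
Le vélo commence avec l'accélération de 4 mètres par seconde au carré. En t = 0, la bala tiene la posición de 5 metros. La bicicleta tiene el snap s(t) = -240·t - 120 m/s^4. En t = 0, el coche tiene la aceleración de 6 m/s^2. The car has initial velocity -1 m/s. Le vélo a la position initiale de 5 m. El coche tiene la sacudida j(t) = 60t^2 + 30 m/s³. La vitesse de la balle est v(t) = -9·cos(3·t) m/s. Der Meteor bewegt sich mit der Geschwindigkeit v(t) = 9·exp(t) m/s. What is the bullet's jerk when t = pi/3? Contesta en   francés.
Pour résoudre ceci, nous devons prendre 2 dérivées de notre équation de la vitesse v(t) = -9·cos(3·t). En dérivant la vitesse, nous obtenons l'accélération: a(t) = 27·sin(3·t). En prenant d/dt de a(t), nous trouvons j(t) = 81·cos(3·t). Nous avons le jerk j(t) = 81·cos(3·t). En substituant t = pi/3: j(pi/3) = -81.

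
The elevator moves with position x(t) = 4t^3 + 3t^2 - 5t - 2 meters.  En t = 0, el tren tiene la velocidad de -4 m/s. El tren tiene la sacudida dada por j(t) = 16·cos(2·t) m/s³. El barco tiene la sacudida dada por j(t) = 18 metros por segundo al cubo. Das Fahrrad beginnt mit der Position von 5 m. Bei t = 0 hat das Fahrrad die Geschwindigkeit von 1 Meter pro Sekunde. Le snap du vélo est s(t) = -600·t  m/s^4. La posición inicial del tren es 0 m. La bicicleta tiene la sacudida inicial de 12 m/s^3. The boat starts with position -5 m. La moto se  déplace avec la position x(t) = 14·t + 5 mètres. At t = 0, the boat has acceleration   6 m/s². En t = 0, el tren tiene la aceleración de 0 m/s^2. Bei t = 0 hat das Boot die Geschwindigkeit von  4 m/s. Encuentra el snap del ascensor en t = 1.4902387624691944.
Partiendo de la posición x(t) = 4·t^3 + 3·t^2 - 5·t - 2, tomamos 4 derivadas. Derivando la posición, obtenemos la velocidad: v(t) = 12·t^2 + 6·t - 5. Derivando la velocidad, obtenemos la aceleración: a(t) = 24·t + 6. La derivada de la aceleración da la sacudida: j(t) = 24. Derivando la sacudida, obtenemos el snap: s(t) = 0. De la ecuación del snap s(t) = 0, sustituimos t = 1.4902387624691944 para obtener s = 0.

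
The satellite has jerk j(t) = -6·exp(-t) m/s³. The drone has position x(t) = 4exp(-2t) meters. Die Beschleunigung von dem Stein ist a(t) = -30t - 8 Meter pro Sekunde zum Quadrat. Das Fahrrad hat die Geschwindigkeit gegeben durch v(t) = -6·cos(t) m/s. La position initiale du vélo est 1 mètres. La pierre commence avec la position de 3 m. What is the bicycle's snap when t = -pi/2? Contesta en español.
Partiendo de la velocidad v(t) = -6·cos(t), tomamos 3 derivadas. Tomando d/dt de v(t), encontramos a(t) = 6·sin(t). Derivando la aceleración, obtenemos la sacudida: j(t) = 6·cos(t). Derivando la sacudida, obtenemos el snap: s(t) = -6·sin(t). Usando s(t) = -6·sin(t) y sustituyendo t = -pi/2, encontramos s = 6.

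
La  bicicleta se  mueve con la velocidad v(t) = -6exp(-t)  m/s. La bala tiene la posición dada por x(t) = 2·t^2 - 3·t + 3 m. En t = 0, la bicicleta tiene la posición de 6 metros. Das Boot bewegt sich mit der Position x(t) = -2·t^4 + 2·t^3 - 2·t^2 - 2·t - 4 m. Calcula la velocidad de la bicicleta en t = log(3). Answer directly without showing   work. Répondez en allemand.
Die Geschwindigkeit bei t = log(3) ist v = -2.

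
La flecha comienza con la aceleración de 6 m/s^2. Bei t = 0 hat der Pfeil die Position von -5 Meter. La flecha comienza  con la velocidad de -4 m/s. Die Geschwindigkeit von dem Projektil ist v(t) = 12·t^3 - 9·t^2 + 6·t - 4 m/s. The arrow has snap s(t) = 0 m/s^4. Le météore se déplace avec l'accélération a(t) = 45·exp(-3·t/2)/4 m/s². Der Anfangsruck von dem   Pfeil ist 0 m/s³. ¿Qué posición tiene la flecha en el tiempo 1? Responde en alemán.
Wir müssen das Integral unserer Gleichung für den Snap s(t) = 0 4-mal finden. Mit ∫s(t)dt und Anwendung von j(0) = 0, finden wir j(t) = 0. Durch Integration von dem Ruck und Verwendung der Anfangsbedingung a(0) = 6, erhalten wir a(t) = 6. Durch Integration von der Beschleunigung und Verwendung der Anfangsbedingung v(0) = -4, erhalten wir v(t) = 6·t - 4. Das Integral von der Geschwindigkeit, mit x(0) = -5, ergibt die Position: x(t) = 3·t^2 - 4·t - 5. Mit x(t) = 3·t^2 - 4·t - 5 und Einsetzen von t = 1, finden wir x = -6.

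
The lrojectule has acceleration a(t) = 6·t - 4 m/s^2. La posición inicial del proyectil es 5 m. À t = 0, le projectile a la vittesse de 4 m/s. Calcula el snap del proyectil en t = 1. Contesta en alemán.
Ausgehend von der Beschleunigung a(t) = 6·t - 4, nehmen wir 2 Ableitungen. Mit d/dt von a(t) finden wir j(t) = 6. Durch Ableiten von dem Ruck erhalten wir den Snap: s(t) = 0. Mit s(t) = 0 und Einsetzen von t = 1, finden wir s = 0.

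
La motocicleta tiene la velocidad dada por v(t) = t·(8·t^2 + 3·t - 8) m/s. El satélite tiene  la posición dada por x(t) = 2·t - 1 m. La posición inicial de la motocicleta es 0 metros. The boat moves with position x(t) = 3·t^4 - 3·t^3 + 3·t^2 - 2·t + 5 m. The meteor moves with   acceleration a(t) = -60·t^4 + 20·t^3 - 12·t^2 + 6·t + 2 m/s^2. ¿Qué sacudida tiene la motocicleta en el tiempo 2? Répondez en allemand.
Um dies zu lösen, müssen wir 2 Ableitungen unserer Gleichung für die Geschwindigkeit v(t) = t·(8·t^2 + 3·t - 8) nehmen. Mit d/dt von v(t) finden wir a(t) = 8·t^2 + t·(16·t + 3) + 3·t - 8. Die Ableitung von der Beschleunigung ergibt den Ruck: j(t) = 48·t + 6. Mit j(t) = 48·t + 6 und Einsetzen von t = 2, finden wir j = 102.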